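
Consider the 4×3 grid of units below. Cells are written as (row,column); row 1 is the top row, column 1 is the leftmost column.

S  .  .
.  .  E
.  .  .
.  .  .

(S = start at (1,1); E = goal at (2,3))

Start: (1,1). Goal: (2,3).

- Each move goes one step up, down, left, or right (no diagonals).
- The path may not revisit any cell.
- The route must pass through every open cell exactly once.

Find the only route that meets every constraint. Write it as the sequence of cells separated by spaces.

Need to visit all 12 open cells exactly once, starting at (1,1) and ending at (2,3).
Cell (4,1) has only two open neighbours ((3,1) and (4,2)), so the path must pass straight through it: one of those is the cell it's entered from and the other is where it exits.
Route from (1,1): 3× down (reaching (4,1)), 2× right (reaching (4,3)), up to (3,3), left to (3,2), 2× up (reaching (1,2)), right to (1,3), down to (2,3) — 11 moves in all.
Check: all 12 open cells covered.

(1,1) (2,1) (3,1) (4,1) (4,2) (4,3) (3,3) (3,2) (2,2) (1,2) (1,3) (2,3)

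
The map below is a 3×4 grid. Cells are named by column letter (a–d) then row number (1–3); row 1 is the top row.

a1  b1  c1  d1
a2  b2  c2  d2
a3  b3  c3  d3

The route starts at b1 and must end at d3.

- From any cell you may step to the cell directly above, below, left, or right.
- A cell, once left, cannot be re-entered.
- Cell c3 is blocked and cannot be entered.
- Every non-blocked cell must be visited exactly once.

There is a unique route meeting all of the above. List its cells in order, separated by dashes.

Need to visit all 11 open cells exactly once, starting at b1 and ending at d3.
Cell d1 has only two open neighbours (d2 and c1), so the path must pass straight through it: one of those is the cell it's entered from and the other is where it exits.
Route from b1: left to a1, 2× down (reaching a3), right to b3, up to b2, right to c2, up to c1, right to d1, 2× down (reaching d3) — 10 moves in all.
Check: all 11 open cells covered.

b1 - a1 - a2 - a3 - b3 - b2 - c2 - c1 - d1 - d2 - d3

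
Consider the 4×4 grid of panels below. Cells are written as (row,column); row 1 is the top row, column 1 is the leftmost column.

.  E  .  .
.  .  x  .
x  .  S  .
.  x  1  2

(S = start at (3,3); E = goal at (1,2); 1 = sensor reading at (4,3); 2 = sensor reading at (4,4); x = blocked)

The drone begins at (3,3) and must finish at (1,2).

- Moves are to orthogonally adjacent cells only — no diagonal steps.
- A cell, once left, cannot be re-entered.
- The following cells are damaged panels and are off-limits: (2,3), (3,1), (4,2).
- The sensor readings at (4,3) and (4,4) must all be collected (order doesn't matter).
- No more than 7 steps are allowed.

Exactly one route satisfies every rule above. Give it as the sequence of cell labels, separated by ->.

The budget equals the shortest possible length, so every move has to be on a shortest route through the required cells.
Route from (3,3): down 1 to (4,3), right 1 to (4,4), up 3 to (1,4), left 2 to (1,2) — 7 moves in all.
Check: all required cells visited; 7 ≤ 7 moves.

(3,3) -> (4,3) -> (4,4) -> (3,4) -> (2,4) -> (1,4) -> (1,3) -> (1,2)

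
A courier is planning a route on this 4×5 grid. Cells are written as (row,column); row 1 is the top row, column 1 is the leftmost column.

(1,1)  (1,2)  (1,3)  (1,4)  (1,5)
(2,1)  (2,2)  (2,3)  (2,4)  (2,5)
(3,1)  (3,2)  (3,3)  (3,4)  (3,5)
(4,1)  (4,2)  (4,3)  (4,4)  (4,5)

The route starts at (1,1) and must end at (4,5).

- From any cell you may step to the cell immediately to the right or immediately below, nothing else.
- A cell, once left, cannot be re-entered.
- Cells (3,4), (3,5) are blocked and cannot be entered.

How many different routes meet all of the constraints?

A right/down-only route from (1,1) to (4,5) makes exactly 3 down-moves and 4 right-moves in some order.
With no other constraints that would be C(7,3) = 35 routes.
Subtract routes through each blocked cell (inclusion–exclusion for overlaps): − through (3,4): 20 − through (3,5): 15 + through (3,4)&(3,5): 10 → 10.
That gives 10 routes.

10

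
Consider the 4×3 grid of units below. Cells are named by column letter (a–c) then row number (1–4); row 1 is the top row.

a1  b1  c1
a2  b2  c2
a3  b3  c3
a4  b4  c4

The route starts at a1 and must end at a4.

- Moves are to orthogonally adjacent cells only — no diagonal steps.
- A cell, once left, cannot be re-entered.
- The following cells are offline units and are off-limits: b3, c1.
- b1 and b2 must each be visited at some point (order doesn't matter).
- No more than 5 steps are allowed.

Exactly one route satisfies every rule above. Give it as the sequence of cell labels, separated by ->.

The budget equals the shortest possible length, so every move has to be on a shortest route through the required cells.
Route from a1: right 1 to b1, down 1 to b2, left 1 to a2, down 2 to a4 — 5 moves in all.
Check: all required cells visited; 5 ≤ 5 moves.

a1 -> b1 -> b2 -> a2 -> a3 -> a4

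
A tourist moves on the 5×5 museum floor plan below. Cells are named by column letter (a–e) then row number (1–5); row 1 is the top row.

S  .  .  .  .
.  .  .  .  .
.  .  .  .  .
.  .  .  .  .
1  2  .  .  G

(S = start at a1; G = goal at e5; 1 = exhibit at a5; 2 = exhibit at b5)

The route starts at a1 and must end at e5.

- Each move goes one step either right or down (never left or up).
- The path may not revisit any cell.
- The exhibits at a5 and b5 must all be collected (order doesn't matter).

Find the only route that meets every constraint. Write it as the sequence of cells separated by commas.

a1, a2, a3, a4, a5, b5, c5, d5, e5

Moves only go right or down, so the column and row indices never decrease.
Route from a1: down 4 to a5, right 4 to e5 — 8 moves in all.
Check: all required cells visited.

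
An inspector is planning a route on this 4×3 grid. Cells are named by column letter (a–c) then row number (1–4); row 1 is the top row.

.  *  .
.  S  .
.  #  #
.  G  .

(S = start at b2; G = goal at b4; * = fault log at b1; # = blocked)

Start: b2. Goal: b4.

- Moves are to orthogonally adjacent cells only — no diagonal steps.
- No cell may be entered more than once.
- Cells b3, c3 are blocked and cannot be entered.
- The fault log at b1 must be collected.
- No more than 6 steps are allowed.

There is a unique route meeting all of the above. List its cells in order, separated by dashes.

The budget equals the shortest possible length, so every move has to be on a shortest route through the required cells.
Route from b2: up 1 to b1, left 1 to a1, down 3 to a4, right 1 to b4 — 6 moves in all.
Check: all required cells visited; 6 ≤ 6 moves.

b2 - b1 - a1 - a2 - a3 - a4 - b4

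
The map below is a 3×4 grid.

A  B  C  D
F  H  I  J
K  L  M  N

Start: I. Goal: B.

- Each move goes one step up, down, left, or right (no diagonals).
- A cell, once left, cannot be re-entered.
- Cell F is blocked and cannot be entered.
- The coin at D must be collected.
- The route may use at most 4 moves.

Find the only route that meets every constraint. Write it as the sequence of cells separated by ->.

The 4-move cap with required stops at D leaves no slack for detours.
Route from I: right to J, up to D, 2× left (reaching B) — 4 moves in all.
Check: all required cells visited; 4 ≤ 4 moves.

I -> J -> D -> C -> B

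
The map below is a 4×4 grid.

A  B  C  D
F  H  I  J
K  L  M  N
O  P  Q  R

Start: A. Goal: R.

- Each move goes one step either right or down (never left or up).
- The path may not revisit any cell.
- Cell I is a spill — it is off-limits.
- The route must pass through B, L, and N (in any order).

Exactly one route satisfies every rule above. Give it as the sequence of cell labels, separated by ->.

A -> B -> H -> L -> M -> N -> R

Moves only go right or down, so the column and row indices never decrease.
Route from A: right to B, 2× down (reaching L), 2× right (reaching N), down to R — 6 moves in all.
Check: all required cells visited.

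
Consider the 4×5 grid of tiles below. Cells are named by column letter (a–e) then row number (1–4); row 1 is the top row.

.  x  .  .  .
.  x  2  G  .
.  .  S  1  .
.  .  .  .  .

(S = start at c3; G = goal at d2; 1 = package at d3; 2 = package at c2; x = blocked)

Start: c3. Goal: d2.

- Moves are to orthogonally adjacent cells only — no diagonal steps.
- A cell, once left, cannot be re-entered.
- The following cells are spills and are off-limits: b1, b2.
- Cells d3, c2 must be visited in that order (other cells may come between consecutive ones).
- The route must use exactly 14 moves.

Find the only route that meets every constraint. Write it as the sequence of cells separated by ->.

The waypoints must appear in the order d3, c2, with no cell reused.
Route from c3: 2× left (reaching a3), down to a4, 3× right (reaching d4), up to d3, right to e3, 2× up (reaching e1), 2× left (reaching c1), down to c2, right to d2 — 14 moves in all.
Check: order respected (1 at step 7, 2 at step 13); 14 moves as required.

c3 -> b3 -> a3 -> a4 -> b4 -> c4 -> d4 -> d3 -> e3 -> e2 -> e1 -> d1 -> c1 -> c2 -> d2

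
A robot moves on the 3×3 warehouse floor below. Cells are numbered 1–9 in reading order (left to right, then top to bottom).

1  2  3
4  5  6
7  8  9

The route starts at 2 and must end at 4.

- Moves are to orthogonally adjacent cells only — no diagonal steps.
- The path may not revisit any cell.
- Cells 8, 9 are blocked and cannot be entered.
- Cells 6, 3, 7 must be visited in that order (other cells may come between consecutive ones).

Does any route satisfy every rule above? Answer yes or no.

no

7 must be visited but has only one open neighbour (4), and it is neither the start nor the goal — the route would have to enter and leave through 4, re-entering it.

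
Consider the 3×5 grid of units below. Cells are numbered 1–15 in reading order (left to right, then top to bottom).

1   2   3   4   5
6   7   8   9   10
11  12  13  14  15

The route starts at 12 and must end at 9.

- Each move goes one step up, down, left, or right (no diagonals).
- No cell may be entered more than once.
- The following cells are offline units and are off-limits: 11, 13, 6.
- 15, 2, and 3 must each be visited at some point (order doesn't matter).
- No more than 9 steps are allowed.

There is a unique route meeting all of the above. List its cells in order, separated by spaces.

12 7 2 3 4 5 10 15 14 9

The 9-move cap with required stops at 15, 2, 3 leaves no slack for detours.
Route from 12: 2× up (reaching 2), 3× right (reaching 5), 2× down (reaching 15), left to 14, up to 9 — 9 moves in all.
Check: all required cells visited; 9 ≤ 9 moves.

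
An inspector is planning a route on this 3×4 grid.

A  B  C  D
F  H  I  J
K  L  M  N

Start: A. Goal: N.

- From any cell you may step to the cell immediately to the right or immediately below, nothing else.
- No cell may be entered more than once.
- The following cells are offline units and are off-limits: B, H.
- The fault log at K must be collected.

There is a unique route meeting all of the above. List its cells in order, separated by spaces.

A F K L M N

Moves only go right or down, so the column and row indices never decrease.
Route from A: 2× down (reaching K), 3× right (reaching N) — 5 moves in all.
Check: all required cells visited.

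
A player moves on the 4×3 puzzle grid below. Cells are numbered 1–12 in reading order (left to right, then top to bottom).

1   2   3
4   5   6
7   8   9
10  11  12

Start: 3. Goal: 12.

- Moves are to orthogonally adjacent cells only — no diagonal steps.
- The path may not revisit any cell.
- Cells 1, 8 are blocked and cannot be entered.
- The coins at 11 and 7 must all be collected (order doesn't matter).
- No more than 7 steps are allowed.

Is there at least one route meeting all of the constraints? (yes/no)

yes

One route that works: 3 → 6 → 5 → 4 → 7 → 10 → 11 → 12.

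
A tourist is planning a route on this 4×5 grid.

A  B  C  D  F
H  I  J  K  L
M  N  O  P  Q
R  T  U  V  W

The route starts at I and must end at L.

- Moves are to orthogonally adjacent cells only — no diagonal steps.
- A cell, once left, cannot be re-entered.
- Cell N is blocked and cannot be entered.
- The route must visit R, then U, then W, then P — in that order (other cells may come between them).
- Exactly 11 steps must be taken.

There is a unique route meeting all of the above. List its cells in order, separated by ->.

The waypoints must appear in the order R, U, W, P, with no cell reused.
Route from I: left to H, 2× down (reaching R), 4× right (reaching W), up to Q, left to P, up to K, right to L — 11 moves in all.
Check: order respected (R at step 3, U at step 5, W at step 7, P at step 9); 11 moves as required.

I -> H -> M -> R -> T -> U -> V -> W -> Q -> P -> K -> L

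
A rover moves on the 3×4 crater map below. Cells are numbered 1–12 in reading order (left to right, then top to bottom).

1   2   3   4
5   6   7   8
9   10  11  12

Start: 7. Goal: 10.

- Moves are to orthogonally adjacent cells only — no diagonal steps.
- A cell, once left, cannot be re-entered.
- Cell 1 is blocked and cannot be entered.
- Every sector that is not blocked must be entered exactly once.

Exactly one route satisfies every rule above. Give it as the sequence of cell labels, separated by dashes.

7 - 11 - 12 - 8 - 4 - 3 - 2 - 6 - 5 - 9 - 10

Need to visit all 11 open cells exactly once, starting at 7 and ending at 10.
Route from 7: down 1 to 11, right 1 to 12, up 2 to 4, left 2 to 2, down 1 to 6, left 1 to 5, down 1 to 9, right 1 to 10 — 10 moves in all.
Check: all 11 open cells covered.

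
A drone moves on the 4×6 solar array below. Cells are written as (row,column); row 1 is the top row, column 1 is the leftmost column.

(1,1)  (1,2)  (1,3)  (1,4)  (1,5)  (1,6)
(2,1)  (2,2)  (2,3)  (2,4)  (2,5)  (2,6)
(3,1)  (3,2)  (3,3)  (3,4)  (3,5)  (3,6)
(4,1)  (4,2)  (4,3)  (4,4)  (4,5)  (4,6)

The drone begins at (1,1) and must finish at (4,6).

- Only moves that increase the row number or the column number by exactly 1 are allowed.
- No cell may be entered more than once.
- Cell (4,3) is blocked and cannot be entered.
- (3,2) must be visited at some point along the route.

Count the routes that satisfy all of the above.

9

A right/down-only route from (1,1) to (4,6) makes exactly 3 down-moves and 5 right-moves in some order.
With no other constraints that would be C(8,3) = 56 routes.
Split at (3,2) and multiply the segment counts (each segment already excludes blocked cells): (1,1)→(3,2): 3; (3,2)→(4,6): 3; product = 9.
That gives 9 routes.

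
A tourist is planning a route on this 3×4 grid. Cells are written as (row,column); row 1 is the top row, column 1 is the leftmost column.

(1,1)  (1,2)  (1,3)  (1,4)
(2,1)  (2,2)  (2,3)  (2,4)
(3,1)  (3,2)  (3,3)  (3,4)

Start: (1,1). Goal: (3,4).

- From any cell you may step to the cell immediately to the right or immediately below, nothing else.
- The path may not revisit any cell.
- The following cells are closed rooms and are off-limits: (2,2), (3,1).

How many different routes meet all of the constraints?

A right/down-only route from (1,1) to (3,4) makes exactly 2 down-moves and 3 right-moves in some order.
With no other constraints that would be C(5,2) = 10 routes.
Subtract routes through each blocked cell (inclusion–exclusion for overlaps): − through (2,2): 6 − through (3,1): 1 → 3.
That gives 3 routes.

3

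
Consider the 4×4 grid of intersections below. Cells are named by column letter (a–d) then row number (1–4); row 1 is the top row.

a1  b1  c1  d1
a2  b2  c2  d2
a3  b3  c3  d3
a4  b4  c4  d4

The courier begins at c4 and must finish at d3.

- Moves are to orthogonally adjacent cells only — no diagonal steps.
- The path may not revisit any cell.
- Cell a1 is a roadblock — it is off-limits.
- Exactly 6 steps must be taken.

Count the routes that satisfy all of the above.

Need simple routes of exactly 6 moves from c4 to d3 (Manhattan distance 2, so 2 moves are spent on a detour and 2 undoing it).
Enumerating: c4 c3 c2 c1 d1 d2 d3 | c4 c3 b3 b2 c2 d2 d3 | c4 b4 b3 b2 c2 c3 d3 | c4 b4 b3 b2 c2 d2 d3 | c4 b4 b3 c3 c2 d2 d3 | c4 b4 a4 a3 b3 c3 d3.
That gives 6 routes.

6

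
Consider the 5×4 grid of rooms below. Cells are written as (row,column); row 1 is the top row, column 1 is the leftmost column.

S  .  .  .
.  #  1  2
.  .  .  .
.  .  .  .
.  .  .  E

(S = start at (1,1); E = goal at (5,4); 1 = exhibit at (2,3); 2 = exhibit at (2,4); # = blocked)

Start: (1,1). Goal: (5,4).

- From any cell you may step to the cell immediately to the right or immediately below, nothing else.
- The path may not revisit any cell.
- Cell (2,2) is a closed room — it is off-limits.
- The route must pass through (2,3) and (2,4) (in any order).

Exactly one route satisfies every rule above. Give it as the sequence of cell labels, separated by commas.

Moves only go right or down, so the column and row indices never decrease.
Route from (1,1): 2× right (reaching (1,3)), down to (2,3), right to (2,4), 3× down (reaching (5,4)) — 7 moves in all.
Check: all required cells visited.

(1,1), (1,2), (1,3), (2,3), (2,4), (3,4), (4,4), (5,4)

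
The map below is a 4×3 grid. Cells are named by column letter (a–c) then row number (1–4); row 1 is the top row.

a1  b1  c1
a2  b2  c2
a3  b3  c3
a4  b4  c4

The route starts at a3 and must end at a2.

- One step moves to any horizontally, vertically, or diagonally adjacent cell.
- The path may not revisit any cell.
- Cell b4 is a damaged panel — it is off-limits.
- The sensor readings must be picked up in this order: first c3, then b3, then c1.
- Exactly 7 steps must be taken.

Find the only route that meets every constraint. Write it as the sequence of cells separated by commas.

The waypoints must appear in the order c3, b3, c1, with no cell reused.
Route from a3: up-right 1 to b2, down-right 1 to c3, left 1 to b3, up-right 1 to c2, up 1 to c1, left 1 to b1, down-left 1 to a2 — 7 moves in all.
Check: order respected (c3 at step 2, b3 at step 3, c1 at step 5); 7 moves as required.

a3, b2, c3, b3, c2, c1, b1, a2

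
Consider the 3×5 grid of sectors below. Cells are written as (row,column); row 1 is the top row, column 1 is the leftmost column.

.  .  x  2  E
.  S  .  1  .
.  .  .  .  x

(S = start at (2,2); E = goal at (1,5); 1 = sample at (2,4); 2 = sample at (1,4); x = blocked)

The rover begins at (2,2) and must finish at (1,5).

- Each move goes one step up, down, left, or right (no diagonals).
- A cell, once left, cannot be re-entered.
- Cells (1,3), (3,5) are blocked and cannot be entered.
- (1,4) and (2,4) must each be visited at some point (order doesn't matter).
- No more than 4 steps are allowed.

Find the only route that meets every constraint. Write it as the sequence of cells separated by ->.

Any route must reach (1,4) and (2,4) and still end at (1,5) within 4 moves, so the order of the required stops is forced.
Route from (2,2): right 2 to (2,4), up 1 to (1,4), right 1 to (1,5) — 4 moves in all.
Check: all required cells visited; 4 ≤ 4 moves.

(2,2) -> (2,3) -> (2,4) -> (1,4) -> (1,5)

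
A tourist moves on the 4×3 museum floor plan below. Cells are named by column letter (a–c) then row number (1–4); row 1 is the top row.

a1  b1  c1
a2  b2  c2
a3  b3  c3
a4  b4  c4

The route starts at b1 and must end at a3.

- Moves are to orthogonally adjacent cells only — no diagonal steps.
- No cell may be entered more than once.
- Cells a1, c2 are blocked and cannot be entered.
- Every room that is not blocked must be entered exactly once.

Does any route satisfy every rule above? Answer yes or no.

no

Cell c1 has only one open neighbour but is neither the start nor the goal, so a Hamiltonian route would have to both enter and leave it through the same neighbour — impossible without revisiting.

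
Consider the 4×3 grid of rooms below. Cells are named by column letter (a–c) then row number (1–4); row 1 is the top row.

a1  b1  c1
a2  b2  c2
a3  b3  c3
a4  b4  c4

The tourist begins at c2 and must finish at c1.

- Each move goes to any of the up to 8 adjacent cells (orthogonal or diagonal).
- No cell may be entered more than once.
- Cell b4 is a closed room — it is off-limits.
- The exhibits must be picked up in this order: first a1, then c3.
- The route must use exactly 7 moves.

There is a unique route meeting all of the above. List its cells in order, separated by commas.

The waypoints must appear in the order a1, c3, with no cell reused.
Route from c2: up-left 1 to b1, left 1 to a1, down 1 to a2, down-right 1 to b3, right 1 to c3, up-left 1 to b2, up-right 1 to c1 — 7 moves in all.
Check: order respected (a1 at step 2, c3 at step 5); 7 moves as required.

c2, b1, a1, a2, b3, c3, b2, c1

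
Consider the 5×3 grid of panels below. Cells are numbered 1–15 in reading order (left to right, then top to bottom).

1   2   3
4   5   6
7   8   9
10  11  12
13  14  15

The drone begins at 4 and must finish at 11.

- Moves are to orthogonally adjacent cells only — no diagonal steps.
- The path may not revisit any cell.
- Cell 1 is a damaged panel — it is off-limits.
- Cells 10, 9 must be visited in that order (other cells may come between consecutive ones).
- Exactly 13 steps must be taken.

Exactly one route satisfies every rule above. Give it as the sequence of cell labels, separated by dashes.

4 - 7 - 10 - 13 - 14 - 15 - 12 - 9 - 6 - 3 - 2 - 5 - 8 - 11

The waypoints must appear in the order 10, 9, with no cell reused.
Route from 4: 3× down (reaching 13), 2× right (reaching 15), 4× up (reaching 3), left to 2, 3× down (reaching 11) — 13 moves in all.
Check: order respected (10 at step 2, 9 at step 7); 13 moves as required.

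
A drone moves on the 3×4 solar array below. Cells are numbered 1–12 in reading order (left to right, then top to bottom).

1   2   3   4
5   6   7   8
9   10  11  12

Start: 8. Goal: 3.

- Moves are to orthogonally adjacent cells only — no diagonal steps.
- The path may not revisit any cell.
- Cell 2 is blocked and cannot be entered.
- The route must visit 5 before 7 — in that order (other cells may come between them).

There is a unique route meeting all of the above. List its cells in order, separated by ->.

The waypoints must appear in the order 5, 7, with no cell reused.
Route from 8: down to 12, 3× left (reaching 9), up to 5, 2× right (reaching 7), up to 3 — 8 moves in all.
Check: order respected (5 at step 5, 7 at step 7).

8 -> 12 -> 11 -> 10 -> 9 -> 5 -> 6 -> 7 -> 3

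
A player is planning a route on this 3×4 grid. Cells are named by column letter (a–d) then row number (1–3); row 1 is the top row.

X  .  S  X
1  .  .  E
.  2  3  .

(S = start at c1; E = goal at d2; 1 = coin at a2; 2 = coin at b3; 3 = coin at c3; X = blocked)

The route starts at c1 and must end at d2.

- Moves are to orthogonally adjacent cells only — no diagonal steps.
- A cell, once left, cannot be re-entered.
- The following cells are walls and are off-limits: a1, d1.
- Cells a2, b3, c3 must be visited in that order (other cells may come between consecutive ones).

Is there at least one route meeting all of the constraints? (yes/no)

One route that works: c1 → c2 → b2 → a2 → a3 → b3 → c3 → d3 → d2.

yes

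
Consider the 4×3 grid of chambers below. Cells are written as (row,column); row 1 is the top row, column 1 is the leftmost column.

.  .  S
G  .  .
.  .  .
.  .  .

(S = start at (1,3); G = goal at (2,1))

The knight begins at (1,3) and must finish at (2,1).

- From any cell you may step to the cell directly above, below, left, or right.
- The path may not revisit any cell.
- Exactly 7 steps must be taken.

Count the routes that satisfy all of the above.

Need simple routes of exactly 7 moves from (1,3) to (2,1) (Manhattan distance 3, so 2 moves are spent on a detour and 2 undoing it).
Enumerating: (1,3) (2,3) (3,3) (4,3) (4,2) (3,2) (2,2) (2,1) | (1,3) (2,3) (3,3) (4,3) (4,2) (3,2) (3,1) (2,1) | (1,3) (2,3) (3,3) (4,3) (4,2) (4,1) (3,1) (2,1) | (1,3) (2,3) (3,3) (3,2) (2,2) (1,2) (1,1) (2,1) | (1,3) (2,3) (3,3) (3,2) (4,2) (4,1) (3,1) (2,1) | (1,3) (2,3) (2,2) (3,2) (4,2) (4,1) (3,1) (2,1) | (1,3) (1,2) (2,2) (3,2) (4,2) (4,1) (3,1) (2,1) | (1,3) (1,2) (2,2) (2,3) (3,3) (3,2) (3,1) (2,1).
That gives 8 routes.

8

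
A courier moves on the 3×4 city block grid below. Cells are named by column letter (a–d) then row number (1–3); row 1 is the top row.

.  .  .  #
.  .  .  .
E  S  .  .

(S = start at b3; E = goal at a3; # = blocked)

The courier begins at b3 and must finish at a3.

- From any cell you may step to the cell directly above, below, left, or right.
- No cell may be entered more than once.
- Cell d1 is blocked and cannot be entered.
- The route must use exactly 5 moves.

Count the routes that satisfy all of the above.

2

Need simple routes of exactly 5 moves from b3 to a3 (Manhattan distance 1, so 2 moves are spent on a detour and 2 undoing it).
Enumerating: b3 b2 b1 a1 a2 a3 | b3 c3 c2 b2 a2 a3.
That gives 2 routes.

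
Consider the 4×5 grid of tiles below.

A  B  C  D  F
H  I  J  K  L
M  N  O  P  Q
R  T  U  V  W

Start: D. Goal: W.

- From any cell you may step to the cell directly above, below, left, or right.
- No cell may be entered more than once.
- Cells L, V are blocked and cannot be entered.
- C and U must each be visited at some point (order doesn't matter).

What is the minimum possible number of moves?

10

Any route passes through C and U in some order between D and W. Summing Manhattan distances along each leg and taking the cheapest ordering (D → C → U → W) gives a lower bound of 1 + 3 + 2 = 6 moves.
That bound ignores the blocked cells. Measuring each leg by the fewest moves that actually steer around them (D→C: 1; C→U: 3; U→W: 4) raises the lower bound to 8.
The shortest route satisfying every rule uses 10 moves: D → C → J → I → N → T → U → O → P → Q → W.
The no-revisit rule (legs can't share cells) pushes the minimum above the 8-move bound; an exhaustive check rules out every length from 8 to 9, leaving 10 as the minimum.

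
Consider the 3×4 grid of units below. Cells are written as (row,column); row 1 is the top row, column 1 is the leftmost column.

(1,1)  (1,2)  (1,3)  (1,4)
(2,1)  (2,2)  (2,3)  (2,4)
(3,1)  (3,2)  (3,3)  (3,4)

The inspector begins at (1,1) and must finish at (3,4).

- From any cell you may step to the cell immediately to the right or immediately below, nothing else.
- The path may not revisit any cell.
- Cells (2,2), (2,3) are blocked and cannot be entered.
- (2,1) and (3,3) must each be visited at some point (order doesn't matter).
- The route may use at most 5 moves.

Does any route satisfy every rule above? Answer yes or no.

One route that works: (1,1) → (2,1) → (3,1) → (3,2) → (3,3) → (3,4).

yes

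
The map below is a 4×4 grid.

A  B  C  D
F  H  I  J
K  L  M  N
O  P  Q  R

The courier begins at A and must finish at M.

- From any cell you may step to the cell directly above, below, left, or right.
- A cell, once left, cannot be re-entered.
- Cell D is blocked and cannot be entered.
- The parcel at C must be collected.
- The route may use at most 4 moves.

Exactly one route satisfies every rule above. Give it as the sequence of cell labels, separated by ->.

The budget equals the shortest possible length, so every move has to be on a shortest route through the required cells.
Route from A: right 2 to C, down 2 to M — 4 moves in all.
Check: all required cells visited; 4 ≤ 4 moves.

A -> B -> C -> I -> M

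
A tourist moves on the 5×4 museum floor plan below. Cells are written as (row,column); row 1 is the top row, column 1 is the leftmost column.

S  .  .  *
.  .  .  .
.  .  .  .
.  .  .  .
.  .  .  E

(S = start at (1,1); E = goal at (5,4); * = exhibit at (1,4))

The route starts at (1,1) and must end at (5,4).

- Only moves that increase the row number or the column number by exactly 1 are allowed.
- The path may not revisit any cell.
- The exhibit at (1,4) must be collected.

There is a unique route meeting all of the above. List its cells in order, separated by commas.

(1,1), (1,2), (1,3), (1,4), (2,4), (3,4), (4,4), (5,4)

Moves only go right or down, so the column and row indices never decrease.
Route from (1,1): right 3 to (1,4), down 4 to (5,4) — 7 moves in all.
Check: all required cells visited.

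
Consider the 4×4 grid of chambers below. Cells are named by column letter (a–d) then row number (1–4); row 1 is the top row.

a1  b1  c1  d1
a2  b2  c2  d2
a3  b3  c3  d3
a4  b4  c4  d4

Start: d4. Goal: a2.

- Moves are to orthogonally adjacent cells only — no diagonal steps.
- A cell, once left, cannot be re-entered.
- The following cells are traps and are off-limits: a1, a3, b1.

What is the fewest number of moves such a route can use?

5

The Manhattan distance from d4 to a2 is |4−2| + |4−1| = 5, so at least 5 moves are needed.
A route of 5 moves achieves this: d4 → d3 → d2 → c2 → b2 → a2.
Since 5 matches the lower bound, it is optimal.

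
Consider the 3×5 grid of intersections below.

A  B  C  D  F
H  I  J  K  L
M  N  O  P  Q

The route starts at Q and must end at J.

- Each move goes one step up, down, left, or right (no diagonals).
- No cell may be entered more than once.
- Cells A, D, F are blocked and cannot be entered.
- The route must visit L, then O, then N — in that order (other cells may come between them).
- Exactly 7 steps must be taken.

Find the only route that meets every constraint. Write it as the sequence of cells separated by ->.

The waypoints must appear in the order L, O, N, with no cell reused.
Route from Q: up to L, left to K, down to P, 2× left (reaching N), up to I, right to J — 7 moves in all.
Check: order respected (L at step 1, O at step 4, N at step 5); 7 moves as required.

Q -> L -> K -> P -> O -> N -> I -> J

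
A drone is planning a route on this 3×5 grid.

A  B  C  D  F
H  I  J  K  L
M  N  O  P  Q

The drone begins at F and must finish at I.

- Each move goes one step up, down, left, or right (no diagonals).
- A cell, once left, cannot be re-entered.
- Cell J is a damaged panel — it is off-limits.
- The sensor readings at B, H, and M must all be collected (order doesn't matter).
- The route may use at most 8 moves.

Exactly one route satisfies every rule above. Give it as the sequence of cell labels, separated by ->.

F -> D -> C -> B -> A -> H -> M -> N -> I

The budget equals the shortest possible length, so every move has to be on a shortest route through the required cells.
Route from F: 4× left (reaching A), 2× down (reaching M), right to N, up to I — 8 moves in all.
Check: all required cells visited; 8 ≤ 8 moves.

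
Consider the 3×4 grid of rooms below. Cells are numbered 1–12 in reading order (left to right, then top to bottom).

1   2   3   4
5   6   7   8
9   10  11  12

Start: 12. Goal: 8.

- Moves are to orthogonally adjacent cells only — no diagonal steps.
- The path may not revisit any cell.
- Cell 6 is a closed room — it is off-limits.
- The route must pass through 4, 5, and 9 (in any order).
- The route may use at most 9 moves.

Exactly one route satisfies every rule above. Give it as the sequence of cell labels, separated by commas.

12, 11, 10, 9, 5, 1, 2, 3, 4, 8

Any route must reach 4, 5, and 9 and still end at 8 within 9 moves, so the order of the required stops is forced.
Route from 12: left 3 to 9, up 2 to 1, right 3 to 4, down 1 to 8 — 9 moves in all.
Check: all required cells visited; 9 ≤ 9 moves.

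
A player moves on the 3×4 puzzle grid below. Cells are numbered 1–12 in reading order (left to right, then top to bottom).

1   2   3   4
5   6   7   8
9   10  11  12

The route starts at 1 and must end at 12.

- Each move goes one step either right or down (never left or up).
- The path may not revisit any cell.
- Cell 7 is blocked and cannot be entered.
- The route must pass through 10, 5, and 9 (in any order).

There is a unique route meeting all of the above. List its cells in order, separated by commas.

1, 5, 9, 10, 11, 12

Moves only go right or down, so the column and row indices never decrease.
Route from 1: 2× down (reaching 9), 3× right (reaching 12) — 5 moves in all.
Check: all required cells visited.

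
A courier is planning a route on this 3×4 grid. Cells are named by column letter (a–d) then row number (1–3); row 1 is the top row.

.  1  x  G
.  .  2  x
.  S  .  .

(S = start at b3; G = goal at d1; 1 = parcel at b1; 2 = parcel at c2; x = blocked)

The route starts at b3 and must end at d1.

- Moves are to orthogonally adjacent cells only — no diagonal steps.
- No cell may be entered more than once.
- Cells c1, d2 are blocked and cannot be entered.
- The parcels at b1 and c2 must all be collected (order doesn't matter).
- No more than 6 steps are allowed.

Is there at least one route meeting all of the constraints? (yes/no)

The blocked cells wall d1 off from b3 completely — no sequence of moves reaches it at all, so no route can satisfy the rules.

no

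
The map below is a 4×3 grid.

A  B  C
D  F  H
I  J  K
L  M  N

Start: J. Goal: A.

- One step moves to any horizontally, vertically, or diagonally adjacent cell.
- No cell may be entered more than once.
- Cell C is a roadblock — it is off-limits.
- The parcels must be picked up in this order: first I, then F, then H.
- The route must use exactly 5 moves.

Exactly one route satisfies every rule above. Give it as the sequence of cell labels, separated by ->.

J -> I -> F -> H -> B -> A

The waypoints must appear in the order I, F, H, with no cell reused.
Route from J: left to I, up-right to F, right to H, up-left to B, left to A — 5 moves in all.
Check: order respected (I at step 1, F at step 2, H at step 3); 5 moves as required.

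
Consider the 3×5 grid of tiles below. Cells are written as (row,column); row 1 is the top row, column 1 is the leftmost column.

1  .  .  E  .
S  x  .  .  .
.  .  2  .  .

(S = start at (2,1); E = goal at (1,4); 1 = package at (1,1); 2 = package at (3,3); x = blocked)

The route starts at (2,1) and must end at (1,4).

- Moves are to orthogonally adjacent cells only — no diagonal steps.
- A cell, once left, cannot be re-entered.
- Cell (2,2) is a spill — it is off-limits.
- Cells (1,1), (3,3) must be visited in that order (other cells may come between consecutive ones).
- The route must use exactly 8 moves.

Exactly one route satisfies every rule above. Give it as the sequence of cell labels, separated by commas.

(2,1), (1,1), (1,2), (1,3), (2,3), (3,3), (3,4), (2,4), (1,4)

The waypoints must appear in the order (1,1), (3,3), with no cell reused.
Route from (2,1): up 1 to (1,1), right 2 to (1,3), down 2 to (3,3), right 1 to (3,4), up 2 to (1,4) — 8 moves in all.
Check: order respected (1 at step 1, 2 at step 5); 8 moves as required.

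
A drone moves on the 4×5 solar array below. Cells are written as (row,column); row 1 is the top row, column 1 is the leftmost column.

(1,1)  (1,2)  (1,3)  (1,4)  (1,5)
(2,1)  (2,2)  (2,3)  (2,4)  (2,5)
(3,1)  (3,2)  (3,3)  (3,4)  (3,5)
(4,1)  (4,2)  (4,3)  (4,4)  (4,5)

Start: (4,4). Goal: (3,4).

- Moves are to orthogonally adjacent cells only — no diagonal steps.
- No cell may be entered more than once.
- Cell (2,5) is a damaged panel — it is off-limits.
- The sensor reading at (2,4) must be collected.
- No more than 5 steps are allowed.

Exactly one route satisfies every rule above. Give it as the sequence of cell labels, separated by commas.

(4,4), (4,3), (3,3), (2,3), (2,4), (3,4)

The budget equals the shortest possible length, so every move has to be on a shortest route through the required cells.
Route from (4,4): left 1 to (4,3), up 2 to (2,3), right 1 to (2,4), down 1 to (3,4) — 5 moves in all.
Check: all required cells visited; 5 ≤ 5 moves.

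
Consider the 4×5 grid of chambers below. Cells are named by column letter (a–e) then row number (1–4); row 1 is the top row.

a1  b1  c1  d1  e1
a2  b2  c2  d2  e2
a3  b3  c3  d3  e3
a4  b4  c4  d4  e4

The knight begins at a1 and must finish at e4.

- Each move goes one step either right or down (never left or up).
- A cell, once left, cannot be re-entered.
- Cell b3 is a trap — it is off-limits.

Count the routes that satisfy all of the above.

23

A right/down-only route from a1 to e4 makes exactly 3 down-moves and 4 right-moves in some order.
With no other constraints that would be C(7,3) = 35 routes.
Subtract routes through each blocked cell (inclusion–exclusion for overlaps): − through b3: 12 → 23.
That gives 23 routes.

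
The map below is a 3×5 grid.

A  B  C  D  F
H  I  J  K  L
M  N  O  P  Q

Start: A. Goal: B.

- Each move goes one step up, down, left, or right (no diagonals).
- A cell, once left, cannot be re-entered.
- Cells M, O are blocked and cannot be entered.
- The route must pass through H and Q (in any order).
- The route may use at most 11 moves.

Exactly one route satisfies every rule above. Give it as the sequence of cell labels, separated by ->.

The budget equals the shortest possible length, so every move has to be on a shortest route through the required cells.
Route from A: down 1 to H, right 3 to K, down 1 to P, right 1 to Q, up 2 to F, left 3 to B — 11 moves in all.
Check: all required cells visited; 11 ≤ 11 moves.

A -> H -> I -> J -> K -> P -> Q -> L -> F -> D -> C -> B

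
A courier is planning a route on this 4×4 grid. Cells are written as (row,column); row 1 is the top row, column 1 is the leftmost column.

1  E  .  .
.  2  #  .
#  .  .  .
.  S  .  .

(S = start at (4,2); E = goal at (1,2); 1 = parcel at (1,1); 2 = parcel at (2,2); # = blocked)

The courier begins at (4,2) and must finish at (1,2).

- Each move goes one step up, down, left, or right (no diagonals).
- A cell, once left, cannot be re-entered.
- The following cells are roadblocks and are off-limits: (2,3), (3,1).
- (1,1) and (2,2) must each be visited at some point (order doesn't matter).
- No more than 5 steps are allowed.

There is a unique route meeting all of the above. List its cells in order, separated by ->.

(4,2) -> (3,2) -> (2,2) -> (2,1) -> (1,1) -> (1,2)

The 5-move cap with required stops at (1,1), (2,2) leaves no slack for detours.
Route from (4,2): up 2 to (2,2), left 1 to (2,1), up 1 to (1,1), right 1 to (1,2) — 5 moves in all.
Check: all required cells visited; 5 ≤ 5 moves.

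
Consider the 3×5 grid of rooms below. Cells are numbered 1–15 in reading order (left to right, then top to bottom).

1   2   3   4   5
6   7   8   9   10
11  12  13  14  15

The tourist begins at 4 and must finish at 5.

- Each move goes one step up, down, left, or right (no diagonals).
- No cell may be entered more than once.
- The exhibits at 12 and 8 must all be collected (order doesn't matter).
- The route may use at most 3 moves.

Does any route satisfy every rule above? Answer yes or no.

Even ignoring the no-revisit rule, getting from 4 to 5, taking the cheapest ordering 4 → 8 → 12 → 5 needs at least 2 + 2 + 5 = 9 moves (Manhattan distance per leg), which exceeds the 3-move limit.

no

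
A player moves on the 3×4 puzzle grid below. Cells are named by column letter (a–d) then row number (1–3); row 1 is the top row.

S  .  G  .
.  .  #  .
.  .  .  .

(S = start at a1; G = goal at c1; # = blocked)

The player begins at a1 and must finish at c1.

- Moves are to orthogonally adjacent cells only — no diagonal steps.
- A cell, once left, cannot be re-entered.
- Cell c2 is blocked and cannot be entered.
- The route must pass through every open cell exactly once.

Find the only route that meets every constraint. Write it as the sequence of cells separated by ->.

a1 -> b1 -> b2 -> a2 -> a3 -> b3 -> c3 -> d3 -> d2 -> d1 -> c1

Need to visit all 11 open cells exactly once, starting at a1 and ending at c1.
Route from a1: right 1 to b1, down 1 to b2, left 1 to a2, down 1 to a3, right 3 to d3, up 2 to d1, left 1 to c1 — 10 moves in all.
Check: all 11 open cells covered.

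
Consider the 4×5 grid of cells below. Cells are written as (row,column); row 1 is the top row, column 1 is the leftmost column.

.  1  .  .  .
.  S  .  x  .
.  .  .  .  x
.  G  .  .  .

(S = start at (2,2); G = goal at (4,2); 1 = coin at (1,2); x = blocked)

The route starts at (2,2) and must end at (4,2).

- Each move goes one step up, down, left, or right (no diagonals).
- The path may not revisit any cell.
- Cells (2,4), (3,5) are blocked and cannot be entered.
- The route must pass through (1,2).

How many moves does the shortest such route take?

6

Any route passes through (1,2) somewhere between (2,2) and (4,2). Summing Manhattan distances along the two legs ((2,2) → (1,2) → (4,2)) gives a lower bound of 1 + 3 = 4 moves.
The shortest route satisfying every rule uses 6 moves: (2,2) → (1,2) → (1,1) → (2,1) → (3,1) → (4,1) → (4,2).
The bound of 4 isn't tight here; checking systematically, no route of length 4 through 5 satisfies every constraint, so 6 is the minimum.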